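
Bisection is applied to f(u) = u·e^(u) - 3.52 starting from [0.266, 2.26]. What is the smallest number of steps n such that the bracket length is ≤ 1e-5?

18

Initial width b − a = 2.26 − 0.266 = 1.994000.
After n steps the width is (b−a)/2^n; need (b−a)/2^n ≤ 1e-5.
So n ≥ log₂(1.994000/1e-5) = log₂(199400.0000) ≈ 17.6053.
Hence n = 18.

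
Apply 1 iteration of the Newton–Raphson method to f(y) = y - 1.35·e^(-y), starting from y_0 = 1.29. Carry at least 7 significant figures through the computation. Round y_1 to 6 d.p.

0.620436

f'(y) = 1 + 1.35·e^(-y)
y_0 = 1.290000: f = 0.918384, f' = 1.371616 → y_1 = 1.290000 - (0.918384)/(1.371616) = 0.620436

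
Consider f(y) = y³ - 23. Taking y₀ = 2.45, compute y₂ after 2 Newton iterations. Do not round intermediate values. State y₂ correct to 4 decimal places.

f'(y) = 3y²
y_0 = 2.450000: f = -8.293875, f' = 18.007500 → y_1 = 2.450000 - (-8.293875)/(18.007500) = 2.910579
y_1 = 2.910579: f = 1.656881, f' = 25.414409 → y_2 = 2.910579 - (1.656881)/(25.414409) = 2.845384

2.8454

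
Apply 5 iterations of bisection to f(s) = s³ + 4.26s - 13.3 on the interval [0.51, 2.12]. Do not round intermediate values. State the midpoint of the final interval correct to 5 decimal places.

1.79297

f(0.510000) = -10.994749, f(2.120000) = 5.259328 (opposite signs)
step 1: m = 1.315000, f(m) = -5.424169 < 0 → root in [1.315000, 2.120000]
step 2: m = 1.717500, f(m) = -0.917158 < 0 → root in [1.717500, 2.120000]
step 3: m = 1.918750, f(m) = 1.937948 > 0 → root in [1.717500, 1.918750]
step 4: m = 1.818125, f(m) = 0.455167 > 0 → root in [1.717500, 1.818125]
step 5: m = 1.767813, f(m) = -0.244420 < 0 → root in [1.767813, 1.818125]
Midpoint of [1.767813, 1.818125] = 1.792969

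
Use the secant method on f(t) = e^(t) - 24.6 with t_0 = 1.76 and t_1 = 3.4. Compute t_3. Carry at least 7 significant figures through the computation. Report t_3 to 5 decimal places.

3.18640

f(t_0) = -18.787563, f(t_1) = 5.364100
t_2 = 3.400000 - (5.364100)·(3.400000 - 1.760000)/(5.364100 - (-18.787563)) = 3.035755; f(t_2) = -3.783313
t_3 = 3.035755 - (-3.783313)·(3.035755 - 3.400000)/(-3.783313 - (5.364100)) = 3.186404; f(t_3) = -0.398747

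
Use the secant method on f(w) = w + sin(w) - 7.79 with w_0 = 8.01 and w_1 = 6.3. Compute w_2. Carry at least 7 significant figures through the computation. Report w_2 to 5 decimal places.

Secant update: w_(k+1) = w_k − f(w_k)·(w_k − w_(k-1))/(f(w_k) − f(w_(k-1))).
f(w_0) = 1.207854, f(w_1) = -1.473186
w_2 = 6.300000 - (-1.473186)·(6.300000 - 8.010000)/(-1.473186 - (1.207854)) = 7.239616; f(w_2) = 0.266755

7.23962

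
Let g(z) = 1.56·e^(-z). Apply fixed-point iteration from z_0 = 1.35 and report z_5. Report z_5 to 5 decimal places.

z_1 = g(1.350000) = 0.404415
z_2 = g(0.404415) = 1.041093
z_3 = g(1.041093) = 0.550787
z_4 = g(0.550787) = 0.899334
z_5 = g(0.899334) = 0.634671

0.63467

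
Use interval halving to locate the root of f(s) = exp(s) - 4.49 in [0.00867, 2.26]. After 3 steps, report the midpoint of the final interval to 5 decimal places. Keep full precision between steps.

f(0.008670) = -3.481292, f(2.260000) = 5.093089 (opposite signs)
step 1: m = 1.134335, f(m) = -1.380895 < 0 → root in [1.134335, 2.260000]
step 2: m = 1.697167, f(m) = 0.968464 > 0 → root in [1.134335, 1.697167]
step 3: m = 1.415751, f(m) = -0.370420 < 0 → root in [1.415751, 1.697167]
Midpoint of [1.415751, 1.697167] = 1.556459

1.55646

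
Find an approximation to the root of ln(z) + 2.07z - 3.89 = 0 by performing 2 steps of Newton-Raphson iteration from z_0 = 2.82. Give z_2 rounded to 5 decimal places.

Newton update: z ← z − f(z)/f'(z).
f'(z) = 1/z + 2.07
z_0 = 2.820000: f = 2.984137, f' = 2.424610 → z_1 = 2.820000 - (2.984137)/(2.424610) = 1.589230
z_1 = 1.589230: f = -0.137044, f' = 2.699235 → z_2 = 1.589230 - (-0.137044)/(2.699235) = 1.640002

1.64000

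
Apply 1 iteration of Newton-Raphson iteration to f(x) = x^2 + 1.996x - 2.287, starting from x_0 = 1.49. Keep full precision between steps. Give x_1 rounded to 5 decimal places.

0.90577

f'(x) = 2x + 1.996
x_0 = 1.490000: f = 2.907140, f' = 4.976000 → x_1 = 1.490000 - (2.907140)/(4.976000) = 0.905768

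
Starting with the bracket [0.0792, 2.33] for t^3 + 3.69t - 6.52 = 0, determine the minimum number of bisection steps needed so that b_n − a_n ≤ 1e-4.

Initial width b − a = 2.33 − 0.0792 = 2.250800.
After n steps the width is (b−a)/2^n; need (b−a)/2^n ≤ 1e-4.
So n ≥ log₂(2.250800/1e-4) = log₂(22508.0000) ≈ 14.4582.
Hence n = 15.

15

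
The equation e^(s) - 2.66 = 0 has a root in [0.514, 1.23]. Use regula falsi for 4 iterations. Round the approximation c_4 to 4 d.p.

0.9782

f(0.514000) = -0.988034, f(1.230000) = 0.761230
step 1: c = 0.918417, f(c) = -0.154678 < 0 → new bracket [0.918417, 1.230000]
step 2: c = 0.971037, f(c) = -0.019318 < 0 → new bracket [0.971037, 1.230000]
step 3: c = 0.977446, f(c) = -0.002339 < 0 → new bracket [0.977446, 1.230000]
step 4: c = 0.978220, f(c) = -0.000282 < 0 → new bracket [0.978220, 1.230000]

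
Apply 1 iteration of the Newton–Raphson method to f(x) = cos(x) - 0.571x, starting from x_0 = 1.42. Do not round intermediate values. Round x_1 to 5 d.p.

0.99645

f'(x) = -sin(x) - 0.571
x_0 = 1.420000: f = -0.660595, f' = -1.559652 → x_1 = 1.420000 - (-0.660595)/(-1.559652) = 0.996447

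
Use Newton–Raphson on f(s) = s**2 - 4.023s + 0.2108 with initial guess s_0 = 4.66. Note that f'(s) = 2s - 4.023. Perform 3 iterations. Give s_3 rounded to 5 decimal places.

3.96990

Newton update: s ← s − f(s)/f'(s).
s_0 = 4.660000: f = 3.179220, f' = 5.297000 → s_1 = 4.660000 - (3.179220)/(5.297000) = 4.059807
s_1 = 4.059807: f = 0.360231, f' = 4.096615 → s_2 = 4.059807 - (0.360231)/(4.096615) = 3.971874
s_2 = 3.971874: f = 0.007732, f' = 3.920747 → s_3 = 3.971874 - (0.007732)/(3.920747) = 3.969901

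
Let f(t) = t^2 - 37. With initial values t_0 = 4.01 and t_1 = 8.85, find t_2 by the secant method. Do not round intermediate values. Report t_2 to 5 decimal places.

Secant update: t_(k+1) = t_k − f(t_k)·(t_k − t_(k-1))/(f(t_k) − f(t_(k-1))).
f(t_0) = -20.919900, f(t_1) = 41.322500
t_2 = 8.850000 - (41.322500)·(8.850000 - 4.010000)/(41.322500 - (-20.919900)) = 5.636742; f(t_2) = -5.227141

5.63674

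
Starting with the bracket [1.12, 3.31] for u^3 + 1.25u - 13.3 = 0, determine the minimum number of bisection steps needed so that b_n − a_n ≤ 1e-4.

15

Initial width b − a = 3.31 − 1.12 = 2.190000.
After n steps the width is (b−a)/2^n; need (b−a)/2^n ≤ 1e-4.
So n ≥ log₂(2.190000/1e-4) = log₂(21900.0000) ≈ 14.4186.
Hence n = 15.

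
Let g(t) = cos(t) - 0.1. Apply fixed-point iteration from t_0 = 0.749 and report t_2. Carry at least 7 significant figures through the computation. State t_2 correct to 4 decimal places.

0.7066

t_1 = g(0.749000) = 0.632370
t_2 = g(0.632370) = 0.706629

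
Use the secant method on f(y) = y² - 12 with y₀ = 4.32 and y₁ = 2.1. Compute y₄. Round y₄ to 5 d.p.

3.46287

f(y_0) = 6.662400, f(y_1) = -7.590000
y_2 = 2.100000 - (-7.590000)·(2.100000 - 4.320000)/(-7.590000 - (6.662400)) = 3.282243; f(y_2) = -1.226881
y_3 = 3.282243 - (-1.226881)·(3.282243 - 2.100000)/(-1.226881 - (-7.590000)) = 3.510193; f(y_3) = 0.321453
y_4 = 3.510193 - (0.321453)·(3.510193 - 3.282243)/(0.321453 - (-1.226881)) = 3.462868; f(y_4) = -0.008548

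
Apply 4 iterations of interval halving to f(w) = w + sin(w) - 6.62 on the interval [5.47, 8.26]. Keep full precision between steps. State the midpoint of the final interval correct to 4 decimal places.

6.4291

f(5.470000) = -1.876480, f(8.260000) = 2.558701 (opposite signs)
step 1: m = 6.865000, f(m) = 0.794541 > 0 → root in [5.470000, 6.865000]
step 2: m = 6.167500, f(m) = -0.567927 < 0 → root in [6.167500, 6.865000]
step 3: m = 6.516250, f(m) = 0.127210 > 0 → root in [6.167500, 6.516250]
step 4: m = 6.341875, f(m) = -0.219469 < 0 → root in [6.341875, 6.516250]
Midpoint of [6.341875, 6.516250] = 6.429063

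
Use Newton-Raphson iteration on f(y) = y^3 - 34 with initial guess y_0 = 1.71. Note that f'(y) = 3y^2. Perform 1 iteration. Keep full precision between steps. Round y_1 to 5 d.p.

5.01584

y_0 = 1.710000: f = -28.999789, f' = 8.772300 → y_1 = 1.710000 - (-28.999789)/(8.772300) = 5.015836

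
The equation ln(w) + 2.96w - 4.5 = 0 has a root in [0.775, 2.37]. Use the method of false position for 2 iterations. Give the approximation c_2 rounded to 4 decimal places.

1.4078

False-position update: c = (a·f(b) − b·f(a))/(f(b) − f(a)); replace the endpoint whose sign matches f(c).
f(0.775000) = -2.460892, f(2.370000) = 3.378090
step 1: c = 1.447227, f(c) = 0.153442 > 0 → new bracket [0.775000, 1.447227]
step 2: c = 1.407772, f(c) = 0.009015 > 0 → new bracket [0.775000, 1.407772]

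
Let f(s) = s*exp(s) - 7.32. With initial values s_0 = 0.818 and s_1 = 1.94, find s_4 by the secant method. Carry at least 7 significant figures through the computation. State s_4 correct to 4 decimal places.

1.5595

f(s_0) = -5.466442, f(s_1) = 6.179977
s_2 = 1.940000 - (6.179977)·(1.940000 - 0.818000)/(6.179977 - (-5.466442)) = 1.344630; f(s_2) = -2.160973
s_3 = 1.344630 - (-2.160973)·(1.344630 - 1.940000)/(-2.160973 - (6.179977)) = 1.498878; f(s_3) = -0.610027
s_4 = 1.498878 - (-0.610027)·(1.498878 - 1.344630)/(-0.610027 - (-2.160973)) = 1.559548; f(s_4) = 0.098256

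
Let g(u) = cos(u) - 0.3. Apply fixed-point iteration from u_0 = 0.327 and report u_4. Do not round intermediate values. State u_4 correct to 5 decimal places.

u_1 = g(0.327000) = 0.647010
u_2 = g(0.647010) = 0.497890
u_3 = g(0.497890) = 0.578592
u_4 = g(0.578592) = 0.537233

0.53723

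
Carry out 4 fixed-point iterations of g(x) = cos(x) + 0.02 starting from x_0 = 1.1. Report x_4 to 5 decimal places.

x_1 = g(1.100000) = 0.473596
x_2 = g(0.473596) = 0.909934
x_3 = g(0.909934) = 0.633798
x_4 = g(0.633798) = 0.825784

0.82578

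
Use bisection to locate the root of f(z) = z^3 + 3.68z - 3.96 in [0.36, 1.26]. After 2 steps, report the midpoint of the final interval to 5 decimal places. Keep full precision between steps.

0.92250

f(0.360000) = -2.588544, f(1.260000) = 2.677176 (opposite signs)
step 1: m = 0.810000, f(m) = -0.447759 < 0 → root in [0.810000, 1.260000]
step 2: m = 1.035000, f(m) = 0.957518 > 0 → root in [0.810000, 1.035000]
Midpoint of [0.810000, 1.035000] = 0.922500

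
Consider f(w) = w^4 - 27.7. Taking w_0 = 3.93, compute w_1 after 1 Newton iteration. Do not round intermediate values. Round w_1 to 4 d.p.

f'(w) = 4w^3
w_0 = 3.930000: f = 210.844936, f' = 242.793828 → w_1 = 3.930000 - (210.844936)/(242.793828) = 3.061589

3.0616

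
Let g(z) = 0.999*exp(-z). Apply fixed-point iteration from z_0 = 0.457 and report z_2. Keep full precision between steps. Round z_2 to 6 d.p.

0.530706

z_1 = g(0.457000) = 0.632547
z_2 = g(0.632547) = 0.530706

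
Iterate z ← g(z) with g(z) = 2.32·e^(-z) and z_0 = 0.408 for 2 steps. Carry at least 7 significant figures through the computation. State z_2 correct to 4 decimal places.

z_1 = g(0.408000) = 1.542751
z_2 = g(1.542751) = 0.495998

0.4960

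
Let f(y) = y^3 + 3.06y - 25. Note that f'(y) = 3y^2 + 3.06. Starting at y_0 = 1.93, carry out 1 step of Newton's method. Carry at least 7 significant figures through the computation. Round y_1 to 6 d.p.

y_0 = 1.930000: f = -11.905143, f' = 14.234700 → y_1 = 1.930000 - (-11.905143)/(14.234700) = 2.766347

2.766347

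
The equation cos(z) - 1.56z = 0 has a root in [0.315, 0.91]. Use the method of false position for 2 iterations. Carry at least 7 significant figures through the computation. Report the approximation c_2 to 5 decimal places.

f(0.315000) = 0.459396, f(0.910000) = -0.805854
step 1: c = 0.531037, f(c) = 0.033865 > 0 → new bracket [0.531037, 0.910000]
step 2: c = 0.546320, f(c) = 0.002183 > 0 → new bracket [0.546320, 0.910000]

0.54632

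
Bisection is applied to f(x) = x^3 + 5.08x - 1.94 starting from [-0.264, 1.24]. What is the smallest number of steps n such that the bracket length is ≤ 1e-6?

21

Initial width b − a = 1.24 − -0.264 = 1.504000.
After n steps the width is (b−a)/2^n; need (b−a)/2^n ≤ 1e-6.
So n ≥ log₂(1.504000/1e-6) = log₂(1504000.0000) ≈ 20.5204.
Hence n = 21.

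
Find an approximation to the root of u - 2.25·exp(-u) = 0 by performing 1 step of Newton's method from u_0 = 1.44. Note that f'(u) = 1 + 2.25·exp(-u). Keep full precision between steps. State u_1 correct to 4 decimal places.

u_0 = 1.440000: f = 0.906913, f' = 1.533087 → u_1 = 1.440000 - (0.906913)/(1.533087) = 0.848440

0.8484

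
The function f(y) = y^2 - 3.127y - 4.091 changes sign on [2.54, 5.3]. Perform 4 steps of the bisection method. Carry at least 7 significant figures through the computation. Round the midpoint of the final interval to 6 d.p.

4.178750

f(2.540000) = -5.581980, f(5.300000) = 7.425900 (opposite signs)
step 1: m = 3.920000, f(m) = -0.982440 < 0 → root in [3.920000, 5.300000]
step 2: m = 4.610000, f(m) = 2.745630 > 0 → root in [3.920000, 4.610000]
step 3: m = 4.265000, f(m) = 0.762570 > 0 → root in [3.920000, 4.265000]
step 4: m = 4.092500, f(m) = -0.139691 < 0 → root in [4.092500, 4.265000]
Midpoint of [4.092500, 4.265000] = 4.178750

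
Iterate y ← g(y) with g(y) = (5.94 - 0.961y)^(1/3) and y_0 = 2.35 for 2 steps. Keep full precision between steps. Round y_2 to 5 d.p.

1.64558

y_1 = g(2.350000) = 1.544119
y_2 = g(1.544119) = 1.645578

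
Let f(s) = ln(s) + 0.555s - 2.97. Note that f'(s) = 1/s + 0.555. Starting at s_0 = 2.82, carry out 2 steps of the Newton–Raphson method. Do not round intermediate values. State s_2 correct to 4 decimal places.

s_0 = 2.820000: f = -0.368163, f' = 0.909610 → s_1 = 2.820000 - (-0.368163)/(0.909610) = 3.224748
s_1 = 3.224748: f = -0.009410, f' = 0.865102 → s_2 = 3.224748 - (-0.009410)/(0.865102) = 3.235625

3.2356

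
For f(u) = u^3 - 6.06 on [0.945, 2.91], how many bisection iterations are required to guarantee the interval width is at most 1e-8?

Initial width b − a = 2.91 − 0.945 = 1.965000.
After n steps the width is (b−a)/2^n; need (b−a)/2^n ≤ 1e-8.
So n ≥ log₂(1.965000/1e-8) = log₂(196500000.0000) ≈ 27.5500.
Hence n = 28.

28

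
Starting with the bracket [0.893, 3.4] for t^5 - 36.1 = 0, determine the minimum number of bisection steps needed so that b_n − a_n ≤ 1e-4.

Initial width b − a = 3.4 − 0.893 = 2.507000.
After n steps the width is (b−a)/2^n; need (b−a)/2^n ≤ 1e-4.
So n ≥ log₂(2.507000/1e-4) = log₂(25070.0000) ≈ 14.6137.
Hence n = 15.

15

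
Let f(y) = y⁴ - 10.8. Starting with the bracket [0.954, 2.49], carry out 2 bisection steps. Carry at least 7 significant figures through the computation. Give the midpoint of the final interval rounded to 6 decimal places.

1.914000

f(0.954000) = -9.971689, f(2.490000) = 27.641240 (opposite signs)
step 1: m = 1.722000, f(m) = -2.007091 < 0 → root in [1.722000, 2.490000]
step 2: m = 2.106000, f(m) = 8.871318 > 0 → root in [1.722000, 2.106000]
Midpoint of [1.722000, 2.106000] = 1.914000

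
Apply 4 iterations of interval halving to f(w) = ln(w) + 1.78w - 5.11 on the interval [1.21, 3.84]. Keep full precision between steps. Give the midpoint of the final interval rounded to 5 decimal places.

2.44281

f(1.210000) = -2.765580, f(3.840000) = 3.070672 (opposite signs)
step 1: m = 2.525000, f(m) = 0.310741 > 0 → root in [1.210000, 2.525000]
step 2: m = 1.867500, f(m) = -1.161249 < 0 → root in [1.867500, 2.525000]
step 3: m = 2.196250, f(m) = -0.413924 < 0 → root in [2.196250, 2.525000]
step 4: m = 2.360625, f(m) = -0.049161 < 0 → root in [2.360625, 2.525000]
Midpoint of [2.360625, 2.525000] = 2.442812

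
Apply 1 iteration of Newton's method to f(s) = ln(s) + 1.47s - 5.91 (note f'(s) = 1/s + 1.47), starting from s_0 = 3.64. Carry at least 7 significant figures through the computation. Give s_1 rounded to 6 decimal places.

Newton update: s ← s − f(s)/f'(s).
s_0 = 3.640000: f = 0.732784, f' = 1.744725 → s_1 = 3.640000 - (0.732784)/(1.744725) = 3.220001

3.220001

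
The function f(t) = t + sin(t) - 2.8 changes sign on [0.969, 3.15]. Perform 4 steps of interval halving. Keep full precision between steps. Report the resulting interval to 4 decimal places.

[1.7869, 1.9232]

f(0.969000) = -1.006680, f(3.150000) = 0.341593 (opposite signs)
step 1: m = 2.059500, f(m) = 0.142442 > 0 → root in [0.969000, 2.059500]
step 2: m = 1.514250, f(m) = -0.287348 < 0 → root in [1.514250, 2.059500]
step 3: m = 1.786875, f(m) = -0.036379 < 0 → root in [1.786875, 2.059500]
step 4: m = 1.923187, f(m) = 0.061738 > 0 → root in [1.786875, 1.923187]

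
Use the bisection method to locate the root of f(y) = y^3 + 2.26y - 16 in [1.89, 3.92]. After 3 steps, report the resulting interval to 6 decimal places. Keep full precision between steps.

[2.143750, 2.397500]

f(1.890000) = -4.977331, f(3.920000) = 53.095488 (opposite signs)
step 1: m = 2.905000, f(m) = 15.080668 > 0 → root in [1.890000, 2.905000]
step 2: m = 2.397500, f(m) = 3.199195 > 0 → root in [1.890000, 2.397500]
step 3: m = 2.143750, f(m) = -1.303170 < 0 → root in [2.143750, 2.397500]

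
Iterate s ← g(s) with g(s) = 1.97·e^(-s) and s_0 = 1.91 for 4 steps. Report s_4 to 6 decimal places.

s_1 = g(1.910000) = 0.291718
s_2 = g(0.291718) = 1.471548
s_3 = g(1.471548) = 0.452252
s_4 = g(0.452252) = 1.253301

1.253301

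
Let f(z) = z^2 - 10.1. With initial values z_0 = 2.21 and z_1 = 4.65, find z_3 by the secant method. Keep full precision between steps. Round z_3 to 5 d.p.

f(z_0) = -5.215900, f(z_1) = 11.522500
z_2 = 4.650000 - (11.522500)·(4.650000 - 2.210000)/(11.522500 - (-5.215900)) = 2.970335; f(z_2) = -1.277108
z_3 = 2.970335 - (-1.277108)·(2.970335 - 4.650000)/(-1.277108 - (11.522500)) = 3.137927; f(z_3) = -0.253411

3.13793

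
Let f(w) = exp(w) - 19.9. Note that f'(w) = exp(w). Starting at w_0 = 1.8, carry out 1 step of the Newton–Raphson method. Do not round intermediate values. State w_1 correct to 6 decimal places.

w_0 = 1.800000: f = -13.850353, f' = 6.049647 → w_1 = 1.800000 - (-13.850353)/(6.049647) = 4.089448

4.089448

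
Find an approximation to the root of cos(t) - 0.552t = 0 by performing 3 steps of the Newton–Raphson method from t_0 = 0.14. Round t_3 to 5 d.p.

0.99166

Newton update: t ← t − f(t)/f'(t).
f'(t) = -sin(t) - 0.552
t_0 = 0.140000: f = 0.912936, f' = -0.691543 → t_1 = 0.140000 - (0.912936)/(-0.691543) = 1.460143
t_1 = 1.460143: f = -0.695572, f' = -1.545884 → t_2 = 1.460143 - (-0.695572)/(-1.545884) = 1.010193
t_2 = 1.010193: f = -0.025929, f' = -1.398934 → t_3 = 1.010193 - (-0.025929)/(-1.398934) = 0.991658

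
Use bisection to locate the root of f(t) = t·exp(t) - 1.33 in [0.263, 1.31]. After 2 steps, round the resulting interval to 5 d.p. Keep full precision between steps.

f(0.263000) = -0.987883, f(1.310000) = 3.525088 (opposite signs)
step 1: m = 0.786500, f(m) = 0.396916 > 0 → root in [0.263000, 0.786500]
step 2: m = 0.524750, f(m) = -0.443153 < 0 → root in [0.524750, 0.786500]

[0.52475, 0.78650]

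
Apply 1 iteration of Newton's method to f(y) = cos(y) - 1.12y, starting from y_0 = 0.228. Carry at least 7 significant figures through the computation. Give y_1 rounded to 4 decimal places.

Newton update: y ← y − f(y)/f'(y).
f'(y) = -sin(y) - 1.12
y_0 = 0.228000: f = 0.718760, f' = -1.346030 → y_1 = 0.228000 - (0.718760)/(-1.346030) = 0.761986

0.7620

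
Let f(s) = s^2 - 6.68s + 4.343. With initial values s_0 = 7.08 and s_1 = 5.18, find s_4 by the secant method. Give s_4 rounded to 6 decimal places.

5.949239

f(s_0) = 7.175000, f(s_1) = -3.427000
s_2 = 5.180000 - (-3.427000)·(5.180000 - 7.080000)/(-3.427000 - (7.175000)) = 5.794158; f(s_2) = -0.789710
s_3 = 5.794158 - (-0.789710)·(5.794158 - 5.180000)/(-0.789710 - (-3.427000)) = 5.978061; f(s_3) = 0.146766
s_4 = 5.978061 - (0.146766)·(5.978061 - 5.794158)/(0.146766 - (-0.789710)) = 5.949239; f(s_4) = -0.004470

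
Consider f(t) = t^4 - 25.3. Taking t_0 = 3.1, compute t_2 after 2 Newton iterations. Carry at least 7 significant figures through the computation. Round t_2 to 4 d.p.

2.2902

f'(t) = 4t^3
t_0 = 3.100000: f = 67.052100, f' = 119.164000 → t_1 = 3.100000 - (67.052100)/(119.164000) = 2.537312
t_1 = 2.537312: f = 16.147257, f' = 65.340408 → t_2 = 2.537312 - (16.147257)/(65.340408) = 2.290187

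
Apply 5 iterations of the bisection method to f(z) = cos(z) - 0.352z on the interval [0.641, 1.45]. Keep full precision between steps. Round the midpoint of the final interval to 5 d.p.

f(0.641000) = 0.575866, f(1.450000) = -0.389897 (opposite signs)
step 1: m = 1.045500, f(m) = 0.133453 > 0 → root in [1.045500, 1.450000]
step 2: m = 1.247750, f(m) = -0.121751 < 0 → root in [1.045500, 1.247750]
step 3: m = 1.146625, f(m) = 0.007954 > 0 → root in [1.146625, 1.247750]
step 4: m = 1.197188, f(m) = -0.056432 < 0 → root in [1.146625, 1.197188]
step 5: m = 1.171906, f(m) = -0.024115 < 0 → root in [1.146625, 1.171906]
Midpoint of [1.146625, 1.171906] = 1.159266

1.15927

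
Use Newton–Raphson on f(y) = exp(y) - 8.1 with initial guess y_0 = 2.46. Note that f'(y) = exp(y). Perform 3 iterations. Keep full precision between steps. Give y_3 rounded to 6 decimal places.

2.091866

Newton update: y ← y − f(y)/f'(y).
y_0 = 2.460000: f = 3.604812, f' = 11.704812 → y_1 = 2.460000 - (3.604812)/(11.704812) = 2.152023
y_1 = 2.152023: f = 0.502244, f' = 8.602244 → y_2 = 2.152023 - (0.502244)/(8.602244) = 2.093638
y_2 = 2.093638: f = 0.014381, f' = 8.114381 → y_3 = 2.093638 - (0.014381)/(8.114381) = 2.091866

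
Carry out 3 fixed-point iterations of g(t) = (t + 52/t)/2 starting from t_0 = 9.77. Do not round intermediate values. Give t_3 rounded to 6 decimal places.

t_1 = g(9.770000) = 7.546208
t_2 = g(7.546208) = 7.218543
t_3 = g(7.218543) = 7.211106

7.211106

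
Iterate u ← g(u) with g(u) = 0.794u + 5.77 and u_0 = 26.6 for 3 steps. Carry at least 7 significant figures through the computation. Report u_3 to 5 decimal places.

u_1 = g(26.600000) = 26.890400
u_2 = g(26.890400) = 27.120978
u_3 = g(27.120978) = 27.304056

27.30406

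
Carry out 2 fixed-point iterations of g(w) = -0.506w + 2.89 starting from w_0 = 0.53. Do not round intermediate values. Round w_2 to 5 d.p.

1.56336

w_1 = g(0.530000) = 2.621820
w_2 = g(2.621820) = 1.563359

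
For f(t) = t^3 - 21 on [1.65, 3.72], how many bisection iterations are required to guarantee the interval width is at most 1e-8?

Initial width b − a = 3.72 − 1.65 = 2.070000.
After n steps the width is (b−a)/2^n; need (b−a)/2^n ≤ 1e-8.
So n ≥ log₂(2.070000/1e-8) = log₂(207000000.0000) ≈ 27.6251.
Hence n = 28.

28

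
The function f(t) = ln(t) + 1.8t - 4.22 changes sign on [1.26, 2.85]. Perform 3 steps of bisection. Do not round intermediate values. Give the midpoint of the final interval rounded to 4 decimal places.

1.9556

f(1.260000) = -1.720888, f(2.850000) = 1.957319 (opposite signs)
step 1: m = 2.055000, f(m) = 0.199276 > 0 → root in [1.260000, 2.055000]
step 2: m = 1.657500, f(m) = -0.731190 < 0 → root in [1.657500, 2.055000]
step 3: m = 1.856250, f(m) = -0.260192 < 0 → root in [1.856250, 2.055000]
Midpoint of [1.856250, 2.055000] = 1.955625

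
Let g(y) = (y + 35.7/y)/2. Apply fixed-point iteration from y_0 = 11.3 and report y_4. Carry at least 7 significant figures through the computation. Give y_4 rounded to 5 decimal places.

5.97495

y_1 = g(11.300000) = 7.229646
y_2 = g(7.229646) = 6.083824
y_3 = g(6.083824) = 5.975922
y_4 = g(5.975922) = 5.974948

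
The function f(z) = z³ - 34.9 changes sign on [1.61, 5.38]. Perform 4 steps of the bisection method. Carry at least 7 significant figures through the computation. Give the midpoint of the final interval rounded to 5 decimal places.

3.37719

f(1.610000) = -30.726719, f(5.380000) = 120.820872 (opposite signs)
step 1: m = 3.495000, f(m) = 7.791512 > 0 → root in [1.610000, 3.495000]
step 2: m = 2.552500, f(m) = -18.269808 < 0 → root in [2.552500, 3.495000]
step 3: m = 3.023750, f(m) = -7.253660 < 0 → root in [3.023750, 3.495000]
step 4: m = 3.259375, f(m) = -0.273947 < 0 → root in [3.259375, 3.495000]
Midpoint of [3.259375, 3.495000] = 3.377188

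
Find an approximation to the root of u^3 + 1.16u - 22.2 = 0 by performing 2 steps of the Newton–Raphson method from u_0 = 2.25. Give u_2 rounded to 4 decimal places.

Newton update: u ← u − f(u)/f'(u).
f'(u) = 3u^2 + 1.16
u_0 = 2.250000: f = -8.199375, f' = 16.347500 → u_1 = 2.250000 - (-8.199375)/(16.347500) = 2.751568
u_1 = 2.751568: f = 1.824277, f' = 23.873371 → u_2 = 2.751568 - (1.824277)/(23.873371) = 2.675153

2.6752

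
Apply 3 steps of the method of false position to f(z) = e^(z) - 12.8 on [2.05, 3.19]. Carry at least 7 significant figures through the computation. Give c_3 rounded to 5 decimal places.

2.53664

f(2.050000) = -5.032099, f(3.190000) = 11.488427
step 1: c = 2.397240, f(c) = -1.807202 < 0 → new bracket [2.397240, 3.190000]
step 2: c = 2.504996, f(c) = -0.556492 < 0 → new bracket [2.504996, 3.190000]
step 3: c = 2.536644, f(c) = -0.162811 < 0 → new bracket [2.536644, 3.190000]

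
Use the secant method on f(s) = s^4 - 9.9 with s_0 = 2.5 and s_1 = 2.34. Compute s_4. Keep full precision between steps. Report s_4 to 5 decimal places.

1.78541

f(s_0) = 29.162500, f(s_1) = 20.082195
s_2 = 2.340000 - (20.082195)·(2.340000 - 2.500000)/(20.082195 - (29.162500)) = 1.986141; f(s_2) = 5.661088
s_3 = 1.986141 - (5.661088)·(1.986141 - 2.340000)/(5.661088 - (20.082195)) = 1.847231; f(s_3) = 1.743536
s_4 = 1.847231 - (1.743536)·(1.847231 - 1.986141)/(1.743536 - (5.661088)) = 1.785408; f(s_4) = 0.261322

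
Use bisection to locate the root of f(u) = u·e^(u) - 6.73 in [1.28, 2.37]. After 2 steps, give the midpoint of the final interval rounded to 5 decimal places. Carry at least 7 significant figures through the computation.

f(1.280000) = -2.126301, f(2.370000) = 18.622820 (opposite signs)
step 1: m = 1.825000, f(m) = 4.590101 > 0 → root in [1.280000, 1.825000]
step 2: m = 1.552500, f(m) = 0.602867 > 0 → root in [1.280000, 1.552500]
Midpoint of [1.280000, 1.552500] = 1.416250

1.41625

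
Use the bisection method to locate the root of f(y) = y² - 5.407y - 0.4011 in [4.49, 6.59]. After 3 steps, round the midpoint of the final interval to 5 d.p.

5.40875

f(4.490000) = -4.518430, f(6.590000) = 7.394870 (opposite signs)
step 1: m = 5.540000, f(m) = 0.335720 > 0 → root in [4.490000, 5.540000]
step 2: m = 5.015000, f(m) = -2.366980 < 0 → root in [5.015000, 5.540000]
step 3: m = 5.277500, f(m) = -1.084536 < 0 → root in [5.277500, 5.540000]
Midpoint of [5.277500, 5.540000] = 5.408750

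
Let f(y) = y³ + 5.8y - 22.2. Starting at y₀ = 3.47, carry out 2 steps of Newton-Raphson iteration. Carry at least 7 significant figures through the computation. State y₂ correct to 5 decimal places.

f'(y) = 3y² + 5.8
y_0 = 3.470000: f = 39.707923, f' = 41.922700 → y_1 = 3.470000 - (39.707923)/(41.922700) = 2.522830
y_1 = 2.522830: f = 8.489398, f' = 24.894014 → y_2 = 2.522830 - (8.489398)/(24.894014) = 2.181808

2.18181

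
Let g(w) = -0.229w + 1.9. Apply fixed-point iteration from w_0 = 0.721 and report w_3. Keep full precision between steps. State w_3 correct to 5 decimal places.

1.55588

w_1 = g(0.721000) = 1.734891
w_2 = g(1.734891) = 1.502710
w_3 = g(1.502710) = 1.555879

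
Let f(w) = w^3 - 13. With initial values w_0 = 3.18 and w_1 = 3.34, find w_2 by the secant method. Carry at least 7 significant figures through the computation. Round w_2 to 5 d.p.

2.57925

f(w_0) = 19.157432, f(w_1) = 24.259704
w_2 = 3.340000 - (24.259704)·(3.340000 - 3.180000)/(24.259704 - (19.157432)) = 2.579250; f(w_2) = 4.158543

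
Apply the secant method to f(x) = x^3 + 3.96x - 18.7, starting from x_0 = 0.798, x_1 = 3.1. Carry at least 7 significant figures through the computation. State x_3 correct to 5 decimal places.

2.02439

f(x_0) = -15.031750, f(x_1) = 23.367000
x_2 = 3.100000 - (23.367000)·(3.100000 - 0.798000)/(23.367000 - (-15.031750)) = 1.699151; f(x_2) = -7.065714
x_3 = 1.699151 - (-7.065714)·(1.699151 - 3.100000)/(-7.065714 - (23.367000)) = 2.024393; f(x_3) = -2.387097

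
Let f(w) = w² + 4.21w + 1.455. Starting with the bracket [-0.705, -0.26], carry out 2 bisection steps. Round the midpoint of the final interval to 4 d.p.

-0.4269

f(-0.705000) = -1.016025, f(-0.260000) = 0.428000 (opposite signs)
step 1: m = -0.482500, f(m) = -0.343519 < 0 → root in [-0.482500, -0.260000]
step 2: m = -0.371250, f(m) = 0.029864 > 0 → root in [-0.482500, -0.371250]
Midpoint of [-0.482500, -0.371250] = -0.426875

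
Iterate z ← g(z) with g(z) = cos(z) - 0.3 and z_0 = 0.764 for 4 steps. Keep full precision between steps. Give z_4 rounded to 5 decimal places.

0.56863

z_1 = g(0.764000) = 0.422075
z_2 = g(0.422075) = 0.612241
z_3 = g(0.612241) = 0.518362
z_4 = g(0.518362) = 0.568632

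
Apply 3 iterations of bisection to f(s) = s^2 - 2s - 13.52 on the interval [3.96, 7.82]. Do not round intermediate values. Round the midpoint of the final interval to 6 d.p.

f(3.960000) = -5.758400, f(7.820000) = 31.992400 (opposite signs)
step 1: m = 5.890000, f(m) = 9.392100 > 0 → root in [3.960000, 5.890000]
step 2: m = 4.925000, f(m) = 0.885625 > 0 → root in [3.960000, 4.925000]
step 3: m = 4.442500, f(m) = -2.669194 < 0 → root in [4.442500, 4.925000]
Midpoint of [4.442500, 4.925000] = 4.683750

4.683750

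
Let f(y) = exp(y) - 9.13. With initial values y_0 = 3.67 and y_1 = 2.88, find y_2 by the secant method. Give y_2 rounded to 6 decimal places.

2.559975

f(y_0) = 30.121906, f(y_1) = 8.684273
y_2 = 2.880000 - (8.684273)·(2.880000 - 3.670000)/(8.684273 - (30.121906)) = 2.559975; f(y_2) = 3.805495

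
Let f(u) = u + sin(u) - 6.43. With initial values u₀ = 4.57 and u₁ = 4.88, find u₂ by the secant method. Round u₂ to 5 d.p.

7.38453

Secant update: u_(k+1) = u_k − f(u_k)·(u_k − u_(k-1))/(f(u_k) − f(u_(k-1))).
f(u_0) = -2.849880, f(u_1) = -2.535986
u_2 = 4.880000 - (-2.535986)·(4.880000 - 4.570000)/(-2.535986 - (-2.849880)) = 7.384529; f(u_2) = 1.846344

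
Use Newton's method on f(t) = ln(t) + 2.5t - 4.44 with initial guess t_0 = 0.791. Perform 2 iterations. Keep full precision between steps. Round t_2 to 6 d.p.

1.589943

f'(t) = 1/t + 2.5
t_0 = 0.791000: f = -2.696957, f' = 3.764223 → t_1 = 0.791000 - (-2.696957)/(3.764223) = 1.507471
t_1 = 1.507471: f = -0.260888, f' = 3.163363 → t_2 = 1.507471 - (-0.260888)/(3.163363) = 1.589943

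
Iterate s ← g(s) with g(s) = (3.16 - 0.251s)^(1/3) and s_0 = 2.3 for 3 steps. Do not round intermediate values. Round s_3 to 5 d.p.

1.41039

s_1 = g(2.300000) = 1.372012
s_2 = g(1.372012) = 1.412077
s_3 = g(1.412077) = 1.410394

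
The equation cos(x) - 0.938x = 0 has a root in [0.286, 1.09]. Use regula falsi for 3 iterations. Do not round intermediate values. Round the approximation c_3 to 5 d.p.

f(0.286000) = 0.691112, f(1.090000) = -0.559935
step 1: c = 0.730151, f(c) = 0.060191 > 0 → new bracket [0.730151, 1.090000]
step 2: c = 0.765079, f(c) = 0.003683 > 0 → new bracket [0.765079, 1.090000]
step 3: c = 0.767203, f(c) = 0.000219 > 0 → new bracket [0.767203, 1.090000]

0.76720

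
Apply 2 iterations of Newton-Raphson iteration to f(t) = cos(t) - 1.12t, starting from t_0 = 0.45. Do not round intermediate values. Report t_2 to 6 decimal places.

0.689169

f'(t) = -sin(t) - 1.12
t_0 = 0.450000: f = 0.396447, f' = -1.554966 → t_1 = 0.450000 - (0.396447)/(-1.554966) = 0.704956
t_1 = 0.704956: f = -0.027910, f' = -1.768000 → t_2 = 0.704956 - (-0.027910)/(-1.768000) = 0.689169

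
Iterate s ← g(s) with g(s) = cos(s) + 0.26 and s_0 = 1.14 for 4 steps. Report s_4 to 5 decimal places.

s_1 = g(1.140000) = 0.677595
s_2 = g(0.677595) = 1.039083
s_3 = g(1.039083) = 0.767011
s_4 = g(0.767011) = 0.979988

0.97999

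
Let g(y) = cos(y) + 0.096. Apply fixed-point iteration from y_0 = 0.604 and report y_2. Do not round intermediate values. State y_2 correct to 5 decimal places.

y_1 = g(0.604000) = 0.919070
y_2 = g(0.919070) = 0.702559

0.70256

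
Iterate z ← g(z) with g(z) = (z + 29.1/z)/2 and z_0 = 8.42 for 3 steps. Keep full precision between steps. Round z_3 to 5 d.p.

5.39450

z_1 = g(8.420000) = 5.938029
z_2 = g(5.938029) = 5.419322
z_3 = g(5.419322) = 5.394499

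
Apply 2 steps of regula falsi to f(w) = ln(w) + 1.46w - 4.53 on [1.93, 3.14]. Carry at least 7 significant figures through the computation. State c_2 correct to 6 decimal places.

False-position update: c = (a·f(b) − b·f(a))/(f(b) − f(a)); replace the endpoint whose sign matches f(c).
f(1.930000) = -1.054680, f(3.140000) = 1.198623
step 1: c = 2.496352, f(c) = 0.029505 > 0 → new bracket [1.930000, 2.496352]
step 2: c = 2.480940, f(c) = 0.000809 > 0 → new bracket [1.930000, 2.480940]

2.480940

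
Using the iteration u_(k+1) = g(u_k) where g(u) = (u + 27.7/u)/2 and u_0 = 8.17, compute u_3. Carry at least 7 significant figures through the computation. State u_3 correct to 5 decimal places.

u_1 = g(8.170000) = 5.780226
u_2 = g(5.780226) = 5.286213
u_3 = g(5.286213) = 5.263130

5.26313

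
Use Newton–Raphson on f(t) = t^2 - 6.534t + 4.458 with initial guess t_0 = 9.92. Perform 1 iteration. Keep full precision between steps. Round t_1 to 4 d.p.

7.0606

Newton update: t ← t − f(t)/f'(t).
f'(t) = 2t - 6.534
t_0 = 9.920000: f = 38.047120, f' = 13.306000 → t_1 = 9.920000 - (38.047120)/(13.306000) = 7.060604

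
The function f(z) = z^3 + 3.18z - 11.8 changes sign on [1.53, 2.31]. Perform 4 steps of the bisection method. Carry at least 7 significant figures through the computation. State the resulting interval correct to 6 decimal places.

[1.773750, 1.822500]

f(1.530000) = -3.353023, f(2.310000) = 7.872191 (opposite signs)
step 1: m = 1.920000, f(m) = 1.383488 > 0 → root in [1.530000, 1.920000]
step 2: m = 1.725000, f(m) = -1.181547 < 0 → root in [1.725000, 1.920000]
step 3: m = 1.822500, f(m) = 0.048995 > 0 → root in [1.725000, 1.822500]
step 4: m = 1.773750, f(m) = -0.578922 < 0 → root in [1.773750, 1.822500]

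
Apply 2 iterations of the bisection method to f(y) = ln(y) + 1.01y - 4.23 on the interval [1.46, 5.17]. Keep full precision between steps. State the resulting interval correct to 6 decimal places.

f(1.460000) = -2.376964, f(5.170000) = 2.634573 (opposite signs)
step 1: m = 3.315000, f(m) = 0.316608 > 0 → root in [1.460000, 3.315000]
step 2: m = 2.387500, f(m) = -0.948378 < 0 → root in [2.387500, 3.315000]

[2.387500, 3.315000]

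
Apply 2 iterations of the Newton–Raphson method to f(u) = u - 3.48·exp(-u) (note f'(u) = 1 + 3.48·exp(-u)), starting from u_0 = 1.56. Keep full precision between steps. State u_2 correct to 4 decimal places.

1.1267

Newton update: u ← u − f(u)/f'(u).
u_0 = 1.560000: f = 0.828726, f' = 1.731274 → u_1 = 1.560000 - (0.828726)/(1.731274) = 1.081320
u_1 = 1.081320: f = -0.098914, f' = 2.180234 → u_2 = 1.081320 - (-0.098914)/(2.180234) = 1.126688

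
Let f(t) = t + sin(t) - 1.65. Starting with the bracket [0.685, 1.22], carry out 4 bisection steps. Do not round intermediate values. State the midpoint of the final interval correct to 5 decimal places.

0.86891

f(0.685000) = -0.332327, f(1.220000) = 0.509099 (opposite signs)
step 1: m = 0.952500, f(m) = 0.117367 > 0 → root in [0.685000, 0.952500]
step 2: m = 0.818750, f(m) = -0.100958 < 0 → root in [0.818750, 0.952500]
step 3: m = 0.885625, f(m) = 0.009936 > 0 → root in [0.818750, 0.885625]
step 4: m = 0.852188, f(m) = -0.045090 < 0 → root in [0.852188, 0.885625]
Midpoint of [0.852188, 0.885625] = 0.868906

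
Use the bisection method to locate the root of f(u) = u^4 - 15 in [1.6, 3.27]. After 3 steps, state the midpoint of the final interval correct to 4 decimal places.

f(1.600000) = -8.446400, f(3.270000) = 99.338110 (opposite signs)
step 1: m = 2.435000, f(m) = 20.155709 > 0 → root in [1.600000, 2.435000]
step 2: m = 2.017500, f(m) = 1.567393 > 0 → root in [1.600000, 2.017500]
step 3: m = 1.808750, f(m) = -4.296787 < 0 → root in [1.808750, 2.017500]
Midpoint of [1.808750, 2.017500] = 1.913125

1.9131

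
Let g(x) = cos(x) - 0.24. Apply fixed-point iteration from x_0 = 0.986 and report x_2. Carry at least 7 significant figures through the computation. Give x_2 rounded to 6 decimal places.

x_1 = g(0.986000) = 0.312030
x_2 = g(0.312030) = 0.711712

0.711712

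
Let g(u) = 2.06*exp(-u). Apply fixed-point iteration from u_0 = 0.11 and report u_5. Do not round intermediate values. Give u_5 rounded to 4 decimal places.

u_1 = g(0.110000) = 1.845418
u_2 = g(1.845418) = 0.325396
u_3 = g(0.325396) = 1.487817
u_4 = g(1.487817) = 0.465282
u_5 = g(0.465282) = 1.293593

1.2936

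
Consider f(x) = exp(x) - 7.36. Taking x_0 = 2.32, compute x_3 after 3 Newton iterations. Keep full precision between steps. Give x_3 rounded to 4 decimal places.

f'(x) = exp(x)
x_0 = 2.320000: f = 2.815674, f' = 10.175674 → x_1 = 2.320000 - (2.815674)/(10.175674) = 2.043294
x_1 = 2.043294: f = 0.355981, f' = 7.715981 → x_2 = 2.043294 - (0.355981)/(7.715981) = 1.997158
x_2 = 1.997158: f = 0.008087, f' = 7.368087 → x_3 = 1.997158 - (0.008087)/(7.368087) = 1.996061

1.9961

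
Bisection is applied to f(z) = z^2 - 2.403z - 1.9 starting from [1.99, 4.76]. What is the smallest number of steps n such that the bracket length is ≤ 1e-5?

19

Initial width b − a = 4.76 − 1.99 = 2.770000.
After n steps the width is (b−a)/2^n; need (b−a)/2^n ≤ 1e-5.
So n ≥ log₂(2.770000/1e-5) = log₂(277000.0000) ≈ 18.0795.
Hence n = 19.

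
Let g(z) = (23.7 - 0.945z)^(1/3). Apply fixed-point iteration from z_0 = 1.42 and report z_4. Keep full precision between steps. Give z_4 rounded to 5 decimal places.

2.76282

z_1 = g(1.420000) = 2.817161
z_2 = g(2.817161) = 2.760578
z_3 = g(2.760578) = 2.762915
z_4 = g(2.762915) = 2.762818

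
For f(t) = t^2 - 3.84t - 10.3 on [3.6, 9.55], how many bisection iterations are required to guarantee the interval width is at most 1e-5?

Initial width b − a = 9.55 − 3.6 = 5.950000.
After n steps the width is (b−a)/2^n; need (b−a)/2^n ≤ 1e-5.
So n ≥ log₂(5.950000/1e-5) = log₂(595000.0000) ≈ 19.1825.
Hence n = 20.

20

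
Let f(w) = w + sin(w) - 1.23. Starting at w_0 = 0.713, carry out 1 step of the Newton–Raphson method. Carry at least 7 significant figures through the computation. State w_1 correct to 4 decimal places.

f'(w) = 1 + cos(w)
w_0 = 0.713000: f = 0.137106, f' = 1.756403 → w_1 = 0.713000 - (0.137106)/(1.756403) = 0.634939

0.6349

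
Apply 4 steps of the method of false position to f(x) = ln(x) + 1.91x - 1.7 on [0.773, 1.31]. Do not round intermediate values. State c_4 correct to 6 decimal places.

f(0.773000) = -0.481046, f(1.310000) = 1.072127
step 1: c = 0.939319, f(c) = 0.031498 > 0 → new bracket [0.773000, 0.939319]
step 2: c = 0.929098, f(c) = 0.001035 > 0 → new bracket [0.773000, 0.929098]
step 3: c = 0.928762, f(c) = 0.000034 > 0 → new bracket [0.773000, 0.928762]
step 4: c = 0.928751, f(c) = 0.000001 > 0 → new bracket [0.773000, 0.928751]

0.928751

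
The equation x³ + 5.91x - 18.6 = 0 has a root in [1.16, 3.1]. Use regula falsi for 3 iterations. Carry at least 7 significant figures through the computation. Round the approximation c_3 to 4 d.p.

1.9005

f(1.160000) = -10.183504, f(3.100000) = 29.512000
step 1: c = 1.657689, f(c) = -4.247846 < 0 → new bracket [1.657689, 3.100000]
step 2: c = 1.839168, f(c) = -1.509460 < 0 → new bracket [1.839168, 3.100000]
step 3: c = 1.900518, f(c) = -0.503323 < 0 → new bracket [1.900518, 3.100000]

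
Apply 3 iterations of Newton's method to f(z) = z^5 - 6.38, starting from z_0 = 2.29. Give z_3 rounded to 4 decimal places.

f'(z) = 5z^4
z_0 = 2.290000: f = 56.596339, f' = 137.502924 → z_1 = 2.290000 - (56.596339)/(137.502924) = 1.878399
z_1 = 1.878399: f = 17.005101, f' = 62.247428 → z_2 = 1.878399 - (17.005101)/(62.247428) = 1.605213
z_2 = 1.605213: f = 4.277710, f' = 33.197174 → z_3 = 1.605213 - (4.277710)/(33.197174) = 1.476356

1.4764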